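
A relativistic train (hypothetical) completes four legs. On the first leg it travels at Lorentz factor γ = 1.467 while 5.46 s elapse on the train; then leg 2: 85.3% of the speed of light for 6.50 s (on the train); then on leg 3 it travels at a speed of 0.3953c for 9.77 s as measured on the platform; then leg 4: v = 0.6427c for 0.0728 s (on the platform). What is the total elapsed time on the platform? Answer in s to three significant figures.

Leg 1: γ = 1.467; Δt_1 = 1.467 × 5.46 = 8.010 s.
Leg 2: β = 0.853; γ = 1/√(1 − 0.853²) = 1/√0.2724 = 1.916; Δt_2 = 1.916 × 6.50 = 12.45 s.
Leg 3: 9.77 s is already measured on the platform.
Leg 4: 0.0728 s is already measured on the platform.
Total: 8.010 + 12.45 + 9.770 + 0.07280 s.

Δt = 30.3 s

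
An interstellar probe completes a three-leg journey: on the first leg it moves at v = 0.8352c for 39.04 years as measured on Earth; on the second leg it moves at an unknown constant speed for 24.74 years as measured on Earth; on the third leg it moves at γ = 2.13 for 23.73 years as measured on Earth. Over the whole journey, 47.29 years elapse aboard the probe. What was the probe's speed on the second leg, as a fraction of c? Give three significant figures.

Leg 1: γ = 1/√(1 − 0.8352²) = 1/√0.3024 = 1.818; τ_1 = 39.04/1.818 = 21.47 years.
Leg 2: speed unknown; τ_2 = 24.74/γ_2.
Leg 3: γ = 2.13; τ_3 = 23.73/2.130 = 11.14 years.
Total proper time: 21.47 + τ_2 + 11.14 = 47.29, so τ_2 = 47.29 − 32.61 = 14.68 years.
γ_2 = 24.74/14.68 = 1.685; β = √(1 − 1/γ²) = √0.6479.

β = 0.805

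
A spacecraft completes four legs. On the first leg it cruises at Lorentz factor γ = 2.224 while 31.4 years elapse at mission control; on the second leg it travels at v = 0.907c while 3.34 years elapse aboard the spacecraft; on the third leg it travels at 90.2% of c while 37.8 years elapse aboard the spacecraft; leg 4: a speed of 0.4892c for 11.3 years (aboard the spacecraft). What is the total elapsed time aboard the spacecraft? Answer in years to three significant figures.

Leg 1: γ = 2.224; τ_1 = 31.4/2.224 = 14.12 years.
Leg 2: 3.34 years is already measured aboard the spacecraft.
Leg 3: 37.8 years is already measured aboard the spacecraft.
Leg 4: 11.3 years is already measured aboard the spacecraft.
Total: 14.12 + 3.340 + 37.80 + 11.30 years.

τ = 66.6 years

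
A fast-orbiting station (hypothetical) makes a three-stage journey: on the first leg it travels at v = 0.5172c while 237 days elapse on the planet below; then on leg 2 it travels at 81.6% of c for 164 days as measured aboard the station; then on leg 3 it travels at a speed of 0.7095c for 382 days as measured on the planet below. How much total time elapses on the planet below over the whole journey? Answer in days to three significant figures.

Δt = 903 days

Leg 1: 237 days is already measured on the planet below.
Leg 2: β = 0.816; γ = 1/√(1 − 0.816²) = 1/√0.3341 = 1.730; Δt_2 = 1.730 × 164 = 283.7 days.
Leg 3: 382 days is already measured on the planet below.
Total: 237.0 + 283.7 + 382.0 days.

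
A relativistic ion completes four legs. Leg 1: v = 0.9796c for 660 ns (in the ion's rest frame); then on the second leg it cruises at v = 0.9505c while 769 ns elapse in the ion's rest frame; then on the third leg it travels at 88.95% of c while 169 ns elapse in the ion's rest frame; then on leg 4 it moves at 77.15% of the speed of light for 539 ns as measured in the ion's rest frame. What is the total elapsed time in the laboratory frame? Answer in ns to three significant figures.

Δt = 6980 ns

Leg 1: γ = 1/√(1 − 0.9796²) = 1/√0.04038 = 4.976; Δt_1 = 4.976 × 660 = 3284 ns.
Leg 2: γ = 1/√(1 − 0.9505²) = 1/√0.09655 = 3.218; Δt_2 = 3.218 × 769 = 2475 ns.
Leg 3: β = 0.8895; γ = 1/√(1 − 0.8895²) = 1/√0.2088 = 2.188; Δt_3 = 2.188 × 169 = 369.9 ns.
Leg 4: β = 0.7715; γ = 1/√(1 − 0.7715²) = 1/√0.4048 = 1.572; Δt_4 = 1.572 × 539 = 847.2 ns.
Total: 3284 + 2475 + 369.9 + 847.2 ns.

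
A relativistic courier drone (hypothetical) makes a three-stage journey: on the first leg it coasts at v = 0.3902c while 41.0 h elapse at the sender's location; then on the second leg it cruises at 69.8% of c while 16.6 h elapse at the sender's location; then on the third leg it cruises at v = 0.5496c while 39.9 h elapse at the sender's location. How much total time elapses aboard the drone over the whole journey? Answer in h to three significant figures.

Leg 1: γ = 1/√(1 − 0.3902²) = 1/√0.8477 = 1.086; τ_1 = 41.0/1.086 = 37.75 h.
Leg 2: β = 0.698; γ = 1/√(1 − 0.698²) = 1/√0.5128 = 1.396; τ_2 = 16.6/1.396 = 11.89 h.
Leg 3: γ = 1/√(1 − 0.5496²) = 1/√0.6979 = 1.197; τ_3 = 39.9/1.197 = 33.33 h.
Total: 37.75 + 11.89 + 33.33 h.

τ = 83.0 h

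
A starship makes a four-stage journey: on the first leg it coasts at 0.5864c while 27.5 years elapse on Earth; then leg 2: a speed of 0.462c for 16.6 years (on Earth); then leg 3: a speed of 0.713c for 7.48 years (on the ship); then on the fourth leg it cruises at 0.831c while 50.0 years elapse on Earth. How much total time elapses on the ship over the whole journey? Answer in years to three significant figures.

τ = 72.3 years

Leg 1: γ = 1/√(1 − 0.5864²) = 1/√0.6561 = 1.235; τ_1 = 27.5/1.235 = 22.28 years.
Leg 2: γ = 1/√(1 − 0.462²) = 1/√0.7866 = 1.128; τ_2 = 16.6/1.128 = 14.72 years.
Leg 3: 7.48 years is already measured on the ship.
Leg 4: γ = 1/√(1 − 0.831²) = 1/√0.3094 = 1.798; τ_4 = 50.0/1.798 = 27.81 years.
Total: 22.28 + 14.72 + 7.480 + 27.81 years.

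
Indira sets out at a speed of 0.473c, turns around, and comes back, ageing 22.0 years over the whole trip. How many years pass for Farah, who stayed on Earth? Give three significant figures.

γ = 1/√(1 − 0.473²) = 1/√0.7763 = 1.135
Earth-frame duration is the dilated interval: Δt = γτ = 1.135 × 22.0 years.

Δt = 25.0 years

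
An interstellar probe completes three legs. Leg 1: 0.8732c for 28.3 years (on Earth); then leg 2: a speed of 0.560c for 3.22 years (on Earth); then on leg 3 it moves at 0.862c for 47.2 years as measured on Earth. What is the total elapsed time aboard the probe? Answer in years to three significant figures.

τ = 40.4 years

Leg 1: γ = 1/√(1 − 0.8732²) = 1/√0.2375 = 2.052; τ_1 = 28.3/2.052 = 13.79 years.
Leg 2: γ = 1/√(1 − 0.560²) = 1/√0.6864 = 1.207; τ_2 = 3.22/1.207 = 2.668 years.
Leg 3: γ = 1/√(1 − 0.862²) = 1/√0.2570 = 1.973; τ_3 = 47.2/1.973 = 23.93 years.
Total: 13.79 + 2.668 + 23.93 years.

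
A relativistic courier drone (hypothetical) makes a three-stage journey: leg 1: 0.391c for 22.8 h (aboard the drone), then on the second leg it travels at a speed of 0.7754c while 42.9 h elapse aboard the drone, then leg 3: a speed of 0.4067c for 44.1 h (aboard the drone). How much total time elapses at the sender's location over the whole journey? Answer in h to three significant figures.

Δt = 141 h

Leg 1: γ = 1/√(1 − 0.391²) = 1/√0.8471 = 1.086; Δt_1 = 1.086 × 22.8 = 24.77 h.
Leg 2: γ = 1/√(1 − 0.7754²) = 1/√0.3988 = 1.584; Δt_2 = 1.584 × 42.9 = 67.94 h.
Leg 3: γ = 1/√(1 − 0.4067²) = 1/√0.8346 = 1.095; Δt_3 = 1.095 × 44.1 = 48.27 h.
Total: 24.77 + 67.94 + 48.27 h.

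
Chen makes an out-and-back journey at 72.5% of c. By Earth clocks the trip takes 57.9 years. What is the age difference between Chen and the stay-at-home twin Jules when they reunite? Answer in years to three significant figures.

Δt − τ = 18.0 years

β = 0.725; γ = 1/√(1 − 0.725²) = 1/√0.4744 = 1.452
Chen's elapsed proper time: τ = 57.9/1.452 = 39.88 years.
Age gap = Δt − τ = 57.9 − 39.88 years.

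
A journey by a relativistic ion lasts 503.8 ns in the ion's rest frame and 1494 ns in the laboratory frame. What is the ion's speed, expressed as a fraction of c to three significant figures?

v = 0.941c

The proper time is measured in the ion's rest frame (both events occur at the ion's location); Δt is measured in the laboratory frame. γ = Δt/τ = 1494/503.8 = 2.965.
β = √(1 − 1/γ²) = √(1 − 0.1137) = √0.8863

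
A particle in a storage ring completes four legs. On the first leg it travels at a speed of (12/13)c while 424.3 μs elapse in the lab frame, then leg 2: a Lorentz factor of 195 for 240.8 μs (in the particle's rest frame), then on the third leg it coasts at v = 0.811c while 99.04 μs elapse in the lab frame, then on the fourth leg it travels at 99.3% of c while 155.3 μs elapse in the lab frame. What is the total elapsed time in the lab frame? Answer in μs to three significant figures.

Δt = 4.76×10⁴ μs

Leg 1: 424.3 μs is already measured in the lab frame.
Leg 2: γ = 195; Δt_2 = 195.0 × 240.8 = 4.696×10⁴ μs.
Leg 3: 99.04 μs is already measured in the lab frame.
Leg 4: 155.3 μs is already measured in the lab frame.
Total: 424.3 + 4.696×10⁴ + 99.04 + 155.3 μs.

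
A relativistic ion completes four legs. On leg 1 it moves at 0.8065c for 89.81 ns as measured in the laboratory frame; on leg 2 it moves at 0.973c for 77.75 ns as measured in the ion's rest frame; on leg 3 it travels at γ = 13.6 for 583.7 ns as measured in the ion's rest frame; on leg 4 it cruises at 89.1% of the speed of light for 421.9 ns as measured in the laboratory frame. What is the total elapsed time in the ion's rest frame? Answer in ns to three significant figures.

τ = 906 ns

Leg 1: γ = 1/√(1 − 0.8065²) = 1/√0.3496 = 1.691; τ_1 = 89.81/1.691 = 53.10 ns.
Leg 2: 77.75 ns is already measured in the ion's rest frame.
Leg 3: 583.7 ns is already measured in the ion's rest frame.
Leg 4: β = 0.891; γ = 1/√(1 − 0.891²) = 1/√0.2061 = 2.203; τ_4 = 421.9/2.203 = 191.5 ns.
Total: 53.10 + 77.75 + 583.7 + 191.5 ns.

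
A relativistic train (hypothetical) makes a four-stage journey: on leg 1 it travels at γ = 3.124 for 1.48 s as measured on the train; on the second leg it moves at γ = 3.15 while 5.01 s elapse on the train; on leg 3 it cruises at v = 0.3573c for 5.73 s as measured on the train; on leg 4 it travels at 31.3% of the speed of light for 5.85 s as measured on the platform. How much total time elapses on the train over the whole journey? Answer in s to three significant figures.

Leg 1: 1.48 s is already measured on the train.
Leg 2: 5.01 s is already measured on the train.
Leg 3: 5.73 s is already measured on the train.
Leg 4: β = 0.313; γ = 1/√(1 − 0.313²) = 1/√0.9020 = 1.053; τ_4 = 5.85/1.053 = 5.556 s.
Total: 1.480 + 5.010 + 5.730 + 5.556 s.

τ = 17.8 s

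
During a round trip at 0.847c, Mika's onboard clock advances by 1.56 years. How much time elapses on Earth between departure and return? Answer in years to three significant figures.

γ = 1/√(1 − 0.847²) = 1/√0.2826 = 1.881
Earth-frame duration is the dilated interval: Δt = γτ = 1.881 × 1.56 years.

Δt = 2.93 years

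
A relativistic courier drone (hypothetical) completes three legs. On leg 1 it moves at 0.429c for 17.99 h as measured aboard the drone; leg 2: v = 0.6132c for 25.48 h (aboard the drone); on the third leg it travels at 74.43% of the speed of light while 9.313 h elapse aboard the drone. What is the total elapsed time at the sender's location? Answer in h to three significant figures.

Δt = 66.1 h

Leg 1: γ = 1/√(1 − 0.429²) = 1/√0.8160 = 1.107; Δt_1 = 1.107 × 17.99 = 19.92 h.
Leg 2: γ = 1/√(1 − 0.6132²) = 1/√0.6240 = 1.266; Δt_2 = 1.266 × 25.48 = 32.26 h.
Leg 3: β = 0.7443; γ = 1/√(1 − 0.7443²) = 1/√0.4460 = 1.497; Δt_3 = 1.497 × 9.313 = 13.94 h.
Total: 19.92 + 32.26 + 13.94 h.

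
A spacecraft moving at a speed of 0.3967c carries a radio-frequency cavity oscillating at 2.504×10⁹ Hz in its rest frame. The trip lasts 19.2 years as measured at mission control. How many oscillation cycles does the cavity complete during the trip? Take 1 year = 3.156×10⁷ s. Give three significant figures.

N = 1.39×10¹⁸

γ = 1/√(1 − 0.3967²) = 1/√0.8426 = 1.089
The oscillator's own cycle count is N = f × τ where τ is the proper time aboard the spacecraft. τ = Δt/γ = 19.2/1.089 = 17.62 years = 5.562×10⁸ s.
N = 2.504×10⁹ × 5.562×10⁸ = 1.393×10¹⁸.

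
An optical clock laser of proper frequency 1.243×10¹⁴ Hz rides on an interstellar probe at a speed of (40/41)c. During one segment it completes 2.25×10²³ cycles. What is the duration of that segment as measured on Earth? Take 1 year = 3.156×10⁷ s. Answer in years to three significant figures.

Δt = 261 years

γ = 1/√(1 − (40/41)²) = 41/9 ≈ 4.556
Proper time for N cycles: τ = N/f = 2.25×10²³/(1.243×10¹⁴) = 1.810×10⁹ s = 57.36 years.
Lab-frame duration Δt = γτ = 4.556 × 57.36 = 261.3 years.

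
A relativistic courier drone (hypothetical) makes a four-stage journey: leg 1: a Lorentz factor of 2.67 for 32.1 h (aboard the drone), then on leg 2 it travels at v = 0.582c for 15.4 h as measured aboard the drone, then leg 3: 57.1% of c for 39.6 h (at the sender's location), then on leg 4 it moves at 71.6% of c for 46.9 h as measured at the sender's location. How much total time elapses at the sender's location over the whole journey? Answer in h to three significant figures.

Leg 1: γ = 2.67; Δt_1 = 2.670 × 32.1 = 85.71 h.
Leg 2: γ = 1/√(1 − 0.582²) = 1/√0.6613 = 1.230; Δt_2 = 1.230 × 15.4 = 18.94 h.
Leg 3: 39.6 h is already measured at the sender's location.
Leg 4: 46.9 h is already measured at the sender's location.
Total: 85.71 + 18.94 + 39.60 + 46.90 h.

Δt = 191 h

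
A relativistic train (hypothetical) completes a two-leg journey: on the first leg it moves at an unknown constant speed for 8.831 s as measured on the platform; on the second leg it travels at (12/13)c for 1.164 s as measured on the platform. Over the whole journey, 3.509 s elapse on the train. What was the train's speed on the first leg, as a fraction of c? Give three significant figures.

Leg 1: speed unknown; τ_1 = 8.831/γ_1.
Leg 2: γ = 1/√(1 − (12/13)²) = 13/5 = 2.600; τ_2 = 1.164/2.600 = 0.4477 s.
Total proper time: τ_1 + 0.4477 = 3.509, so τ_1 = 3.509 − 0.4477 = 3.061 s.
γ_1 = 8.831/3.061 = 2.885; β = √(1 − 1/γ²) = √0.8798.

β = 0.938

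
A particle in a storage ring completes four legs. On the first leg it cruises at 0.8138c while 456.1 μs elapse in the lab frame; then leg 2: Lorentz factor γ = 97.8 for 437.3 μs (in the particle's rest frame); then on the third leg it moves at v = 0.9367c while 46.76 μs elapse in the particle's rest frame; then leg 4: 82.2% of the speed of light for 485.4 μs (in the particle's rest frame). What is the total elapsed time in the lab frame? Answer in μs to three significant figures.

Leg 1: 456.1 μs is already measured in the lab frame.
Leg 2: γ = 97.8; Δt_2 = 97.80 × 437.3 = 4.277×10⁴ μs.
Leg 3: γ = 1/√(1 − 0.9367²) = 1/√0.1226 = 2.856; Δt_3 = 2.856 × 46.76 = 133.5 μs.
Leg 4: β = 0.822; γ = 1/√(1 − 0.822²) = 1/√0.3243 = 1.756; Δt_4 = 1.756 × 485.4 = 852.3 μs.
Total: 456.1 + 4.277×10⁴ + 133.5 + 852.3 μs.

Δt = 4.42×10⁴ μs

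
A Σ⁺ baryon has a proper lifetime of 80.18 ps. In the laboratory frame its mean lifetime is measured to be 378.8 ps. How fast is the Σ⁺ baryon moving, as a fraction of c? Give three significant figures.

β = 0.977

γ = Δt/τ₀ = 378.8/80.18 = 4.724
β = √(1 − 1/γ²) = √(1 − 0.04480) = √0.9552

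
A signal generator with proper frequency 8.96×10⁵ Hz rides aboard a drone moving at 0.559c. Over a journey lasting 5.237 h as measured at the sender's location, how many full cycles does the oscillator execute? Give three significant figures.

γ = 1/√(1 − 0.559²) = 1/√0.6875 = 1.206
The oscillator's own cycle count is N = f × τ where τ is the proper time aboard the drone. τ = Δt/γ = 5.237/1.206 = 4.342 h = 1.563×10⁴ s.
N = 8.96×10⁵ × 1.563×10⁴ = 1.401×10¹⁰.

N = 1.40×10¹⁰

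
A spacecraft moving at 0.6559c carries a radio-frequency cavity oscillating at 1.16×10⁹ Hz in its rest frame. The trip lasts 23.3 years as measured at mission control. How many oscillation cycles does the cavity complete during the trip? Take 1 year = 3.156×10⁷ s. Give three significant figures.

γ = 1/√(1 − 0.6559²) = 1/√0.5698 = 1.325
The oscillator's own cycle count is N = f × τ where τ is the proper time aboard the spacecraft. τ = Δt/γ = 23.3/1.325 = 17.59 years = 5.551×10⁸ s.
N = 1.16×10⁹ × 5.551×10⁸ = 6.439×10¹⁷.

N = 6.44×10¹⁷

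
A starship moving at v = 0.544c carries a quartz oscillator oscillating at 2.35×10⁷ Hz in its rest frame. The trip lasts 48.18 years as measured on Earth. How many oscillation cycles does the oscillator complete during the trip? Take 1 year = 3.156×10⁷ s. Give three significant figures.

γ = 1/√(1 − 0.544²) = 1/√0.7041 = 1.192
The oscillator's own cycle count is N = f × τ where τ is the proper time on the ship. τ = Δt/γ = 48.18/1.192 = 40.43 years = 1.276×10⁹ s.
N = 2.35×10⁷ × 1.276×10⁹ = 2.998×10¹⁶.

N = 3.00×10¹⁶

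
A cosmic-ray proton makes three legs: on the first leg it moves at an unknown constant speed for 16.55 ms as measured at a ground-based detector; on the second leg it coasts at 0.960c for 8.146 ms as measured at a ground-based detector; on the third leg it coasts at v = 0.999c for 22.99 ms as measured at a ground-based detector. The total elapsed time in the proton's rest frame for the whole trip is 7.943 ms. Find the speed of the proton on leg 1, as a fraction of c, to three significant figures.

Leg 1: speed unknown; τ_1 = 16.55/γ_1.
Leg 2: γ = 1/√(1 − 0.960²) = 25/7 ≈ 3.571; τ_2 = 8.146/3.571 = 2.281 ms.
Leg 3: γ = 1/√(1 − 0.999²) = 1/√0.001999 = 22.37; τ_3 = 22.99/22.37 = 1.028 ms.
Total proper time: τ_1 + 2.281 + 1.028 = 7.943, so τ_1 = 7.943 − 3.309 = 4.634 ms.
γ_1 = 16.55/4.634 = 3.571; β = √(1 − 1/γ²) = √0.9216.

β = 0.960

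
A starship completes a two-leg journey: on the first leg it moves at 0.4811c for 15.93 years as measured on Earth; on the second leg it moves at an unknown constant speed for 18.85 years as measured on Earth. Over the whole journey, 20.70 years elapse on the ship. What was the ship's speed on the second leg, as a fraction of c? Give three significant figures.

Leg 1: γ = 1/√(1 − 0.4811²) = 1/√0.7685 = 1.141; τ_1 = 15.93/1.141 = 13.97 years.
Leg 2: speed unknown; τ_2 = 18.85/γ_2.
Total proper time: 13.97 + τ_2 = 20.70, so τ_2 = 20.70 − 13.97 = 6.735 years.
γ_2 = 18.85/6.735 = 2.799; β = √(1 − 1/γ²) = √0.8724.

β = 0.934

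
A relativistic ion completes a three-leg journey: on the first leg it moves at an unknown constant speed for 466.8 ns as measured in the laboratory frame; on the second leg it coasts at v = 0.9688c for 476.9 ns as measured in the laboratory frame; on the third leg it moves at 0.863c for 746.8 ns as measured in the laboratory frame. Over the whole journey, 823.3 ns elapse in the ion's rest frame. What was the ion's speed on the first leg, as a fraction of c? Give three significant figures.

β = 0.712

Leg 1: speed unknown; τ_1 = 466.8/γ_1.
Leg 2: γ = 1/√(1 − 0.9688²) = 1/√0.06143 = 4.035; τ_2 = 476.9/4.035 = 118.2 ns.
Leg 3: γ = 1/√(1 − 0.863²) = 1/√0.2552 = 1.979; τ_3 = 746.8/1.979 = 377.3 ns.
Total proper time: τ_1 + 118.2 + 377.3 = 823.3, so τ_1 = 823.3 − 495.5 = 327.8 ns.
γ_1 = 466.8/327.8 = 1.424; β = √(1 − 1/γ²) = √0.5068.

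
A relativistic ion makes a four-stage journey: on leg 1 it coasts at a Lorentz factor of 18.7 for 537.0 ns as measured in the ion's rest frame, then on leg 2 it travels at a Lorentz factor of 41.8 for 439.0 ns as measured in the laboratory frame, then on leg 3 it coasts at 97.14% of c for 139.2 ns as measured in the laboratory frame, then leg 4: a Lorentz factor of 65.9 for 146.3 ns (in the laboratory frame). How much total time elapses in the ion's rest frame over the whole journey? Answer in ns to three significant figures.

Leg 1: 537.0 ns is already measured in the ion's rest frame.
Leg 2: γ = 41.8; τ_2 = 439.0/41.80 = 10.50 ns.
Leg 3: β = 0.9714; γ = 1/√(1 − 0.9714²) = 1/√0.05638 = 4.211; τ_3 = 139.2/4.211 = 33.05 ns.
Leg 4: γ = 65.9; τ_4 = 146.3/65.90 = 2.220 ns.
Total: 537.0 + 10.50 + 33.05 + 2.220 ns.

τ = 583 ns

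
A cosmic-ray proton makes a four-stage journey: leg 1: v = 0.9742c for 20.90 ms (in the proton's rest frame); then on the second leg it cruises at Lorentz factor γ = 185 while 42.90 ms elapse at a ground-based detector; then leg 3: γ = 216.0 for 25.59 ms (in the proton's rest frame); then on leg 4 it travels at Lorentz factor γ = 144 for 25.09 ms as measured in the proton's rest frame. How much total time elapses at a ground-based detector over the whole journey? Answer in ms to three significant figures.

Leg 1: γ = 1/√(1 − 0.9742²) = 1/√0.05093 = 4.431; Δt_1 = 4.431 × 20.90 = 92.61 ms.
Leg 2: 42.90 ms is already measured at a ground-based detector.
Leg 3: γ = 216.0; Δt_3 = 216.0 × 25.59 = 5527 ms.
Leg 4: γ = 144; Δt_4 = 144.0 × 25.09 = 3613 ms.
Total: 92.61 + 42.90 + 5527 + 3613 ms.

Δt = 9280 ms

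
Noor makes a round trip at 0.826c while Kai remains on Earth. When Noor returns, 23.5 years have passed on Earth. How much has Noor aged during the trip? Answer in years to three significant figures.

γ = 1/√(1 − 0.826²) = 1/√0.3177 = 1.774
Noor's clock measures proper time along the trip: τ = Δt/γ = 23.5/1.774 years.

τ = 13.2 years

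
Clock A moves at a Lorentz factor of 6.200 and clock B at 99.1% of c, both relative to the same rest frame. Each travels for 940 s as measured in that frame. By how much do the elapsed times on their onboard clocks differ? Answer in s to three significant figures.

|τ_A − τ_B| = 25.8 s

A: γ = 6.200; τ_A = 940/6.200 = 151.6 s.
B: β = 0.991; γ = 1/√(1 − 0.991²) = 1/√0.01792 = 7.470; τ_B = 940/7.470 = 125.8 s.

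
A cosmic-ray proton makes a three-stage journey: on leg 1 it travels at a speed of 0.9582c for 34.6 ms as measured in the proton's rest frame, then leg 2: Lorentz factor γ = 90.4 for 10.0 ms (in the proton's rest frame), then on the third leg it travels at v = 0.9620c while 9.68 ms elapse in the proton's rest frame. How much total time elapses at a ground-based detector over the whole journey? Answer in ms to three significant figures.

Δt = 1060 ms

Leg 1: γ = 1/√(1 − 0.9582²) = 1/√0.08185 = 3.495; Δt_1 = 3.495 × 34.6 = 120.9 ms.
Leg 2: γ = 90.4; Δt_2 = 90.40 × 10.0 = 904.0 ms.
Leg 3: γ = 1/√(1 − 0.9620²) = 1/√0.07456 = 3.662; Δt_3 = 3.662 × 9.68 = 35.45 ms.
Total: 120.9 + 904.0 + 35.45 ms.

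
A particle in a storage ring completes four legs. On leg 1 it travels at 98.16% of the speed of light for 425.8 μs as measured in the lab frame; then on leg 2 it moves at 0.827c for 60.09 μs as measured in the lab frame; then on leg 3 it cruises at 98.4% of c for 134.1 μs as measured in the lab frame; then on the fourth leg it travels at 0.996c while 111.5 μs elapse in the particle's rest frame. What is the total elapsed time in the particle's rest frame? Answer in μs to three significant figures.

Leg 1: β = 0.9816; γ = 1/√(1 − 0.9816²) = 1/√0.03646 = 5.237; τ_1 = 425.8/5.237 = 81.31 μs.
Leg 2: γ = 1/√(1 − 0.827²) = 1/√0.3161 = 1.779; τ_2 = 60.09/1.779 = 33.78 μs.
Leg 3: β = 0.984; γ = 1/√(1 − 0.984²) = 1/√0.03174 = 5.613; τ_3 = 134.1/5.613 = 23.89 μs.
Leg 4: 111.5 μs is already measured in the particle's rest frame.
Total: 81.31 + 33.78 + 23.89 + 111.5 μs.

τ = 250 μs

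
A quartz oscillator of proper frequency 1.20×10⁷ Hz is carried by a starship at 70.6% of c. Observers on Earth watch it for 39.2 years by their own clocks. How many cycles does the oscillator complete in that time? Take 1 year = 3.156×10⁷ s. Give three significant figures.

N = 1.05×10¹⁶

β = 0.706; γ = 1/√(1 − 0.706²) = 1/√0.5016 = 1.412
During 39.2 years of lab time, the oscillator's proper time advances by τ = Δt/γ = 39.2/1.412 = 27.76 years = 8.762×10⁸ s.
N = f × τ = 1.20×10⁷ × 8.762×10⁸ = 1.051×10¹⁶.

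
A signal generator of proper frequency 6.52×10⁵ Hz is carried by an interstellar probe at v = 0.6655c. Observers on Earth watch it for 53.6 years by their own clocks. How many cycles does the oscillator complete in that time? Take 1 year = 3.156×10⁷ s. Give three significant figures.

N = 8.23×10¹⁴

γ = 1/√(1 − 0.6655²) = 1/√0.5571 = 1.340
During 53.6 years of lab time, the oscillator's proper time advances by τ = Δt/γ = 53.6/1.340 = 40.01 years = 1.263×10⁹ s.
N = f × τ = 6.52×10⁵ × 1.263×10⁹ = 8.232×10¹⁴.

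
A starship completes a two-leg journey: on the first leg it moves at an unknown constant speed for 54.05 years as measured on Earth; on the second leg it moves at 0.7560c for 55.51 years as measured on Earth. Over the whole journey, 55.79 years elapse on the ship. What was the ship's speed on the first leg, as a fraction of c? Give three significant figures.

Leg 1: speed unknown; τ_1 = 54.05/γ_1.
Leg 2: γ = 1/√(1 − 0.7560²) = 1/√0.4285 = 1.528; τ_2 = 55.51/1.528 = 36.34 years.
Total proper time: τ_1 + 36.34 = 55.79, so τ_1 = 55.79 − 36.34 = 19.45 years.
γ_1 = 54.05/19.45 = 2.778; β = √(1 − 1/γ²) = √0.8704.

β = 0.933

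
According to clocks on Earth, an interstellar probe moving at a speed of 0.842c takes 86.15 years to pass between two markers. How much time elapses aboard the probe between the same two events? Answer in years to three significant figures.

τ = 46.5 years

γ = 1/√(1 − 0.842²) = 1/√0.2910 = 1.854
The interval measured on Earth is the dilated one; the clock aboard the probe measures the proper time τ = Δt/γ = 86.15/1.854 years.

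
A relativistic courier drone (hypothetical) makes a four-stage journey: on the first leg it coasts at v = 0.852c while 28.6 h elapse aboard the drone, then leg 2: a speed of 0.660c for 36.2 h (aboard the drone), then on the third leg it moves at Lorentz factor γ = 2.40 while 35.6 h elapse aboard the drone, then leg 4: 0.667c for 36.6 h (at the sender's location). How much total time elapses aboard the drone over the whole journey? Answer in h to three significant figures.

Leg 1: 28.6 h is already measured aboard the drone.
Leg 2: 36.2 h is already measured aboard the drone.
Leg 3: 35.6 h is already measured aboard the drone.
Leg 4: γ = 1/√(1 − 0.667²) = 1/√0.5551 = 1.342; τ_4 = 36.6/1.342 = 27.27 h.
Total: 28.60 + 36.20 + 35.60 + 27.27 h.

τ = 128 h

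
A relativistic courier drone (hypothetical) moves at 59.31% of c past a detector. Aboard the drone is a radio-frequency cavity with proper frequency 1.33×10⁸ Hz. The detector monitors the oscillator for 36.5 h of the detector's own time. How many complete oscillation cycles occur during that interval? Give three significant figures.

N = 1.41×10¹³

β = 0.5931; γ = 1/√(1 − 0.5931²) = 1/√0.6482 = 1.242
During 36.5 h of lab time, the oscillator's proper time advances by τ = Δt/γ = 36.5/1.242 = 29.39 h = 1.058×10⁵ s.
N = f × τ = 1.33×10⁸ × 1.058×10⁵ = 1.407×10¹³.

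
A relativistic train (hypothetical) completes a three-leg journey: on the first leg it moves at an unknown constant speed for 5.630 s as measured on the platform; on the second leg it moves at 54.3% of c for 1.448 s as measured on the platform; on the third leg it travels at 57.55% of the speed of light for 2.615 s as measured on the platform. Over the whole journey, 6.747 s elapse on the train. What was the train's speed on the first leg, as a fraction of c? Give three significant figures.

Leg 1: speed unknown; τ_1 = 5.630/γ_1.
Leg 2: β = 0.543; γ = 1/√(1 − 0.543²) = 1/√0.7052 = 1.191; τ_2 = 1.448/1.191 = 1.216 s.
Leg 3: β = 0.5755; γ = 1/√(1 − 0.5755²) = 1/√0.6688 = 1.223; τ_3 = 2.615/1.223 = 2.139 s.
Total proper time: τ_1 + 1.216 + 2.139 = 6.747, so τ_1 = 6.747 − 3.354 = 3.393 s.
γ_1 = 5.630/3.393 = 1.660; β = √(1 − 1/γ²) = √0.6369.

β = 0.798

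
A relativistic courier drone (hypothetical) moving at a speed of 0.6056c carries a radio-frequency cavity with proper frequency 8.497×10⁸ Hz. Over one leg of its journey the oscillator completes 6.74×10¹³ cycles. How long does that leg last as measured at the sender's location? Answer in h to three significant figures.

Δt = 27.7 h

γ = 1/√(1 − 0.6056²) = 1/√0.6332 = 1.257
Proper time for N cycles: τ = N/f = 6.74×10¹³/(8.497×10⁸) = 7.932×10⁴ s = 22.03 h.
Lab-frame duration Δt = γτ = 1.257 × 22.03 = 27.69 h.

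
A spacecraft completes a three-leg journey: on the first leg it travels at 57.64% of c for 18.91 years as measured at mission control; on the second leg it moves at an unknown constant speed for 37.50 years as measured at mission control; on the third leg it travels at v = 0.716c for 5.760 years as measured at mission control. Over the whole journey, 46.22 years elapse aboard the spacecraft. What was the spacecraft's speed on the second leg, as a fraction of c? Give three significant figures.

Leg 1: β = 0.5764; γ = 1/√(1 − 0.5764²) = 1/√0.6678 = 1.224; τ_1 = 18.91/1.224 = 15.45 years.
Leg 2: speed unknown; τ_2 = 37.50/γ_2.
Leg 3: γ = 1/√(1 − 0.716²) = 1/√0.4873 = 1.432; τ_3 = 5.760/1.432 = 4.021 years.
Total proper time: 15.45 + τ_2 + 4.021 = 46.22, so τ_2 = 46.22 − 19.47 = 26.75 years.
γ_2 = 37.50/26.75 = 1.402; β = √(1 − 1/γ²) = √0.4913.

β = 0.701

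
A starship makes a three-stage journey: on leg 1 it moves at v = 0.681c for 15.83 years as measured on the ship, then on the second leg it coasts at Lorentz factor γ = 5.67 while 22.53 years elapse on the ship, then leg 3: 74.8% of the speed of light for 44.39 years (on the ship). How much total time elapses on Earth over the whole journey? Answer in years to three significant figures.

Δt = 216 years

Leg 1: γ = 1/√(1 − 0.681²) = 1/√0.5362 = 1.366; Δt_1 = 1.366 × 15.83 = 21.62 years.
Leg 2: γ = 5.67; Δt_2 = 5.670 × 22.53 = 127.7 years.
Leg 3: β = 0.748; γ = 1/√(1 − 0.748²) = 1/√0.4405 = 1.507; Δt_3 = 1.507 × 44.39 = 66.88 years.
Total: 21.62 + 127.7 + 66.88 years.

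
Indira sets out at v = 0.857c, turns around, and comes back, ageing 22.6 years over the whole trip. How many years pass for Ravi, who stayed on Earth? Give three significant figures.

γ = 1/√(1 − 0.857²) = 1/√0.2656 = 1.941
Earth-frame duration is the dilated interval: Δt = γτ = 1.941 × 22.6 years.

Δt = 43.9 years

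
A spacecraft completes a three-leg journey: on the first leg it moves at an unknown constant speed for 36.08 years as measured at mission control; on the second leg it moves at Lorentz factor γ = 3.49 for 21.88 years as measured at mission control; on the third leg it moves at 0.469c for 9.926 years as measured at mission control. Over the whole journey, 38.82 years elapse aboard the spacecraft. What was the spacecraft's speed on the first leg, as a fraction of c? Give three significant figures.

Leg 1: speed unknown; τ_1 = 36.08/γ_1.
Leg 2: γ = 3.49; τ_2 = 21.88/3.490 = 6.269 years.
Leg 3: γ = 1/√(1 − 0.469²) = 1/√0.7800 = 1.132; τ_3 = 9.926/1.132 = 8.767 years.
Total proper time: τ_1 + 6.269 + 8.767 = 38.82, so τ_1 = 38.82 − 15.04 = 23.78 years.
γ_1 = 36.08/23.78 = 1.517; β = √(1 − 1/γ²) = √0.5655.

β = 0.752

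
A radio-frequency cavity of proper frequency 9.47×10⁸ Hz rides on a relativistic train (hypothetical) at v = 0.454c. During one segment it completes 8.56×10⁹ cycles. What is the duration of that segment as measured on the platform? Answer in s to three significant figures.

γ = 1/√(1 − 0.454²) = 1/√0.7939 = 1.122
Proper time for N cycles: τ = N/f = 8.56×10⁹/(9.47×10⁸) = 9.039×10⁰ s = 9.039 s.
Lab-frame duration Δt = γτ = 1.122 × 9.039 = 10.14 s.

Δt = 10.1 s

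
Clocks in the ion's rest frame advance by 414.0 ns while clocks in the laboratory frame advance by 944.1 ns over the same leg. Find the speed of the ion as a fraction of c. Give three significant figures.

β = 0.899

The proper time is measured in the ion's rest frame (both events occur at the ion's location); Δt is measured in the laboratory frame. γ = Δt/τ = 944.1/414.0 = 2.280.
β = √(1 − 1/γ²) = √(1 − 0.1923) = √0.8077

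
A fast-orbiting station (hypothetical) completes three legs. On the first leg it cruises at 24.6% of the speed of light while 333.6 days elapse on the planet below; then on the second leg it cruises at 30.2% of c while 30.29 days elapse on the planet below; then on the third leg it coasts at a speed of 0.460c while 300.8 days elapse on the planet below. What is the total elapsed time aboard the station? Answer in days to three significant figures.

τ = 619 days

Leg 1: β = 0.246; γ = 1/√(1 − 0.246²) = 1/√0.9395 = 1.032; τ_1 = 333.6/1.032 = 323.3 days.
Leg 2: β = 0.302; γ = 1/√(1 − 0.302²) = 1/√0.9088 = 1.049; τ_2 = 30.29/1.049 = 28.88 days.
Leg 3: γ = 1/√(1 − 0.460²) = 1/√0.7884 = 1.126; τ_3 = 300.8/1.126 = 267.1 days.
Total: 323.3 + 28.88 + 267.1 days.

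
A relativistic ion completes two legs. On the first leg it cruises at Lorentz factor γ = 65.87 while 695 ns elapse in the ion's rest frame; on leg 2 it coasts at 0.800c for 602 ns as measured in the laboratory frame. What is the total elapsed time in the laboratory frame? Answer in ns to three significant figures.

Leg 1: γ = 65.87; Δt_1 = 65.87 × 695 = 4.578×10⁴ ns.
Leg 2: 602 ns is already measured in the laboratory frame.
Total: 4.578×10⁴ + 602.0 ns.

Δt = 4.64×10⁴ ns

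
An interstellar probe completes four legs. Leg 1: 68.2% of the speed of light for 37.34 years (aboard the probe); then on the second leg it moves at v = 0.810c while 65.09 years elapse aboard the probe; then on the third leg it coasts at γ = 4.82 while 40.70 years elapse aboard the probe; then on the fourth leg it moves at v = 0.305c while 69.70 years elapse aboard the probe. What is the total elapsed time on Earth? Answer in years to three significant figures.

Δt = 431 years

Leg 1: β = 0.682; γ = 1/√(1 − 0.682²) = 1/√0.5349 = 1.367; Δt_1 = 1.367 × 37.34 = 51.06 years.
Leg 2: γ = 1/√(1 − 0.810²) = 1/√0.3439 = 1.705; Δt_2 = 1.705 × 65.09 = 111.0 years.
Leg 3: γ = 4.82; Δt_3 = 4.820 × 40.70 = 196.2 years.
Leg 4: γ = 1/√(1 − 0.305²) = 1/√0.9070 = 1.050; Δt_4 = 1.050 × 69.70 = 73.19 years.
Total: 51.06 + 111.0 + 196.2 + 73.19 years.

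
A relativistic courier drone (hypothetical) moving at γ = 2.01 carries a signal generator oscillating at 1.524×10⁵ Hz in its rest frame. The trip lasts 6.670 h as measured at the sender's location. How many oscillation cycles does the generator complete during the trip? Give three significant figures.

N = 1.82×10⁹

γ = 2.01
The oscillator's own cycle count is N = f × τ where τ is the proper time aboard the drone. τ = Δt/γ = 6.670/2.010 = 3.318 h = 1.195×10⁴ s.
N = 1.524×10⁵ × 1.195×10⁴ = 1.821×10⁹.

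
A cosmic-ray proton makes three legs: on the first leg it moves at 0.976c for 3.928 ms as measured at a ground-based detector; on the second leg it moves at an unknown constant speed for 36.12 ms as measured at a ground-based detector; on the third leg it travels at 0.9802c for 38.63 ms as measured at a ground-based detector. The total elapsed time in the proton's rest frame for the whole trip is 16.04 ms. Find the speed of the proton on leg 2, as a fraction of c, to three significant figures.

Leg 1: γ = 1/√(1 − 0.976²) = 1/√0.04742 = 4.592; τ_1 = 3.928/4.592 = 0.8554 ms.
Leg 2: speed unknown; τ_2 = 36.12/γ_2.
Leg 3: γ = 1/√(1 − 0.9802²) = 1/√0.03921 = 5.050; τ_3 = 38.63/5.050 = 7.649 ms.
Total proper time: 0.8554 + τ_2 + 7.649 = 16.04, so τ_2 = 16.04 − 8.505 = 7.535 ms.
γ_2 = 36.12/7.535 = 4.793; β = √(1 − 1/γ²) = √0.9565.

β = 0.978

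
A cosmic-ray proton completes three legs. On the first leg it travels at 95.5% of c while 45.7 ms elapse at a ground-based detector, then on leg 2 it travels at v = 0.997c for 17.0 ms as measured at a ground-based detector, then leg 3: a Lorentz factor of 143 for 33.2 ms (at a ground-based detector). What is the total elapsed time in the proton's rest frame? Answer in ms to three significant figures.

τ = 15.1 ms

Leg 1: β = 0.955; γ = 1/√(1 − 0.955²) = 1/√0.08798 = 3.371; τ_1 = 45.7/3.371 = 13.55 ms.
Leg 2: γ = 1/√(1 − 0.997²) = 1/√0.005991 = 12.92; τ_2 = 17.0/12.92 = 1.316 ms.
Leg 3: γ = 143; τ_3 = 33.2/143.0 = 0.2322 ms.
Total: 13.55 + 1.316 + 0.2322 ms.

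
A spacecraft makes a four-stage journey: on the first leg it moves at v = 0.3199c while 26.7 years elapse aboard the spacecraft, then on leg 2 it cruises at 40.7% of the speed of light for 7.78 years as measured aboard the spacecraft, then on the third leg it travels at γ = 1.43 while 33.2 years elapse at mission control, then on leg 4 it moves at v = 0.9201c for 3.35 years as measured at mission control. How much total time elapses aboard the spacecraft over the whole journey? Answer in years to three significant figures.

Leg 1: 26.7 years is already measured aboard the spacecraft.
Leg 2: 7.78 years is already measured aboard the spacecraft.
Leg 3: γ = 1.43; τ_3 = 33.2/1.430 = 23.22 years.
Leg 4: γ = 1/√(1 − 0.9201²) = 1/√0.1534 = 2.553; τ_4 = 3.35/2.553 = 1.312 years.
Total: 26.70 + 7.780 + 23.22 + 1.312 years.

τ = 59.0 years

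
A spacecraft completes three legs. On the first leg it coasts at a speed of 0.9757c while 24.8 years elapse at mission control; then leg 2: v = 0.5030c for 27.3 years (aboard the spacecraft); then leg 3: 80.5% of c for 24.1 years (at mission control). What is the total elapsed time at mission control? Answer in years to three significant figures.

Leg 1: 24.8 years is already measured at mission control.
Leg 2: γ = 1/√(1 − 0.5030²) = 1/√0.7470 = 1.157; Δt_2 = 1.157 × 27.3 = 31.59 years.
Leg 3: 24.1 years is already measured at mission control.
Total: 24.80 + 31.59 + 24.10 years.

Δt = 80.5 years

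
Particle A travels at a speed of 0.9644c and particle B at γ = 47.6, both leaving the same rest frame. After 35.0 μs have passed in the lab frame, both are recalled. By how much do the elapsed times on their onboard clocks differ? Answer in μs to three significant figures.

|τ_A − τ_B| = 8.52 μs

A: γ = 1/√(1 − 0.9644²) = 1/√0.06993 = 3.781; τ_A = 35.0/3.781 = 9.256 μs.
B: γ = 47.6; τ_B = 35.0/47.60 = 0.7353 μs.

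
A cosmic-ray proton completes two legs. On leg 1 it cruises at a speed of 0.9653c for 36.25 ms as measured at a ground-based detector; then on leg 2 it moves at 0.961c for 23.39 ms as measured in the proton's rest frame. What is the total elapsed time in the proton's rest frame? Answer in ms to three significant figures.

τ = 32.9 ms

Leg 1: γ = 1/√(1 − 0.9653²) = 1/√0.06820 = 3.829; τ_1 = 36.25/3.829 = 9.466 ms.
Leg 2: 23.39 ms is already measured in the proton's rest frame.
Total: 9.466 + 23.39 ms.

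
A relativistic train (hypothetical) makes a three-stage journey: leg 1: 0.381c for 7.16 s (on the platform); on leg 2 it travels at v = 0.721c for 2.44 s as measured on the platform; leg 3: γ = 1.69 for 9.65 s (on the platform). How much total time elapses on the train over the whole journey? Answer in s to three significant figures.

τ = 14.0 s

Leg 1: γ = 1/√(1 − 0.381²) = 1/√0.8548 = 1.082; τ_1 = 7.16/1.082 = 6.620 s.
Leg 2: γ = 1/√(1 − 0.721²) = 1/√0.4802 = 1.443; τ_2 = 2.44/1.443 = 1.691 s.
Leg 3: γ = 1.69; τ_3 = 9.65/1.690 = 5.710 s.
Total: 6.620 + 1.691 + 5.710 s.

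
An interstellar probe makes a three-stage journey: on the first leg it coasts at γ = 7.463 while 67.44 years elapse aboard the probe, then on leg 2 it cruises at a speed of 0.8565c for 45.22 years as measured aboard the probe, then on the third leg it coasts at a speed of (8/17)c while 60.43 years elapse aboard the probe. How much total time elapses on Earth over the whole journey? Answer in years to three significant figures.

Δt = 659 years

Leg 1: γ = 7.463; Δt_1 = 7.463 × 67.44 = 503.3 years.
Leg 2: γ = 1/√(1 − 0.8565²) = 1/√0.2664 = 1.937; Δt_2 = 1.937 × 45.22 = 87.61 years.
Leg 3: γ = 1/√(1 − (8/17)²) = 17/15 ≈ 1.133; Δt_3 = 1.133 × 60.43 = 68.49 years.
Total: 503.3 + 87.61 + 68.49 years.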